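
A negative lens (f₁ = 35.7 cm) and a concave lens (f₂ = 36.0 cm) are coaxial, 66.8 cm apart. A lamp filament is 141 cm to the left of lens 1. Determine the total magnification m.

f₁ = −35.7 cm (diverging).
Lens 1: 1/d_i1 = 1/(-35.7) − 1/(141) = -0.03510, so d_i1 = -28.49 cm; m₁ = −d_i1/d_o1 = +0.2021.
d_o2 = 66.8 − (-28.49) = 95.29 cm.
f₂ = −36.0 cm (diverging).
Lens 2: 1/d_i2 = 1/(-36.0) − 1/(95.29) = -0.03827, so d_i2 = -26.13 cm; m₂ = −d_i2/d_o2 = +0.2742.
m = m₁·m₂ = (+0.2021)(+0.2742) = +0.0554.

m = +0.0554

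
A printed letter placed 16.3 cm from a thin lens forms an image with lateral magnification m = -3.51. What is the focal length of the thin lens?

m = −d_i/d_o ⇒ d_i = −m·d_o = −(-3.51)·(16.3) = 57.21 cm.
1/f = 1/d_o + 1/d_i = 1/(16.3) + 1/(57.21) = 0.07883, so f = 12.7 cm.
Since f is positive, the thin lens is converging.

f = 12.7 cm (converging)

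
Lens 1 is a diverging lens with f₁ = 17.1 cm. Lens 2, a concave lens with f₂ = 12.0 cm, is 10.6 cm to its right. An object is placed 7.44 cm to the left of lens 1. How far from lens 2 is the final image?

Lens 1 is diverging, so f₁ = −17.1 cm.
Lens 1: 1/d_i1 = 1/f₁ − 1/d_o1 = 1/(-17.1) − 1/(7.44) = -0.1929, so d_i1 = -5.184 cm.
The intermediate image is 5.184 cm to the left of lens 1 (virtual), which is 10.6 − (-5.184) = 15.78 cm to the left of lens 2, so d_o2 = +15.78 cm.
Lens 2 is diverging, so f₂ = −12.0 cm.
Lens 2: 1/d_i2 = 1/f₂ − 1/d_o2 = 1/(-12.0) − 1/(15.78) = -0.1467, so d_i2 = -6.82 cm.
The final image is virtual, 6.82 cm to the left of lens 2 (overall magnification ≈ 0.30).

6.82 cm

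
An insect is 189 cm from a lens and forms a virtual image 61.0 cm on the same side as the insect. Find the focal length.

Virtual image ⇒ d_i = −61.0 cm.
1/f = 1/d_o + 1/d_i = 1/(189) + 1/(-61.0) = -0.01110, so f = -90.1 cm.
Since f is negative, the lens is diverging.

f = -90.1 cm (diverging)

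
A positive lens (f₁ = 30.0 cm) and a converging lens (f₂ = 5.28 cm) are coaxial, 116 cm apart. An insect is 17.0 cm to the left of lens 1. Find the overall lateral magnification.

Lens 1: 1/d_i1 = 1/(30.0) − 1/(17.0) = -0.02549, so d_i1 = -39.23 cm; m₁ = −d_i1/d_o1 = +2.308.
d_o2 = 116 − (-39.23) = 155.2 cm.
Lens 2: 1/d_i2 = 1/(5.28) − 1/(155.2) = 0.1830, so d_i2 = 5.466 cm; m₂ = −d_i2/d_o2 = -0.03522.
m = m₁·m₂ = (+2.308)(-0.03522) = -0.0813.

m = -0.0813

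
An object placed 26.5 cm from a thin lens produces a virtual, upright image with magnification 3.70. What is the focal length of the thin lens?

f = 36.3 cm (converging)

m = −d_i/d_o ⇒ d_i = −m·d_o = −(+3.70)·(26.5) = -98.05 cm.
1/f = 1/d_o + 1/d_i = 1/(26.5) + 1/(-98.05) = 0.02754, so f = 36.3 cm.
Since f is positive, the thin lens is converging.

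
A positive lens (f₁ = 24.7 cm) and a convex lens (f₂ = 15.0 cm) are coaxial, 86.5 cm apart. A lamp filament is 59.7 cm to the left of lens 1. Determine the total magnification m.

Lens 1: 1/d_i1 = 1/(24.7) − 1/(59.7) = 0.02374, so d_i1 = 42.13 cm; m₁ = −d_i1/d_o1 = -0.7057.
d_o2 = 86.5 − (42.13) = 44.37 cm.
Lens 2: 1/d_i2 = 1/(15.0) − 1/(44.37) = 0.04413, so d_i2 = 22.66 cm; m₂ = −d_i2/d_o2 = -0.5107.
m = m₁·m₂ = (-0.7057)(-0.5107) = +0.360.

m = +0.360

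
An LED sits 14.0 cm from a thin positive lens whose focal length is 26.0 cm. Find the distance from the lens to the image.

30.3 cm

Lens equation: 1/q = 1/f − 1/p = 1/(26.00) − 1/(14.0) = 0.03846 − 0.07143 = -0.03297, so q = -30.3 cm.
The image is virtual, upright and enlarged, on the same side as the object.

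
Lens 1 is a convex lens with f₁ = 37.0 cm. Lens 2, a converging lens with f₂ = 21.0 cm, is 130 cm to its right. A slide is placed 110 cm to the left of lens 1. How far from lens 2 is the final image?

29.3 cm

Lens 1: 1/d_i1 = 1/f₁ − 1/d_o1 = 1/(37.0) − 1/(110) = 0.01794, so d_i1 = 55.75 cm.
The intermediate image is 55.75 cm to the right of lens 1, which is 130 − (55.75) = 74.25 cm to the left of lens 2, so d_o2 = +74.25 cm.
Lens 2: 1/d_i2 = 1/f₂ − 1/d_o2 = 1/(21.0) − 1/(74.25) = 0.03415, so d_i2 = 29.3 cm.
The final image is real, 29.3 cm to the right of lens 2 (overall magnification ≈ 0.20).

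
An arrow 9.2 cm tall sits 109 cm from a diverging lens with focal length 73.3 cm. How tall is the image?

3.70 cm

For a diverging lens, f = -73.3 cm.
1/d_i = 1/f − 1/d_o = 1/(-73.30) − 1/(109) = -0.02282, so d_i = -43.83 cm.
m = −d_i/d_o = +0.4021.
|h_i| = |m|·h_o = 0.4021 × 9.2 = 3.70 cm. The image is virtual, upright and reduced, on the same side as the object.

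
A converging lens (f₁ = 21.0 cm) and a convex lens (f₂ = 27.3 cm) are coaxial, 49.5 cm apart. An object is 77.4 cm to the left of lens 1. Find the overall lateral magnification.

m = -1.54

Lens 1: 1/d_i1 = 1/(21.0) − 1/(77.4) = 0.03470, so d_i1 = 28.82 cm; m₁ = −d_i1/d_o1 = -0.3724.
d_o2 = 49.5 − (28.82) = 20.68 cm.
Lens 2: 1/d_i2 = 1/(27.3) − 1/(20.68) = -0.01173, so d_i2 = -85.28 cm; m₂ = −d_i2/d_o2 = +4.124.
m = m₁·m₂ = (-0.3724)(+4.124) = -1.54.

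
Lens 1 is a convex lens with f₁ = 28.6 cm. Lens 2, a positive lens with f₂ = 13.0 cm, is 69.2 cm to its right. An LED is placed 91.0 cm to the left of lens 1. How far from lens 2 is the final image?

Lens 1: 1/d_i1 = 1/f₁ − 1/d_o1 = 1/(28.6) − 1/(91.0) = 0.02398, so d_i1 = 41.71 cm.
The intermediate image is 41.71 cm to the right of lens 1, which is 69.2 − (41.71) = 27.49 cm to the left of lens 2, so d_o2 = +27.49 cm.
Lens 2: 1/d_i2 = 1/f₂ − 1/d_o2 = 1/(13.0) − 1/(27.49) = 0.04055, so d_i2 = 24.7 cm.
The final image is real, 24.7 cm to the right of lens 2 (overall magnification ≈ 0.41).

24.7 cm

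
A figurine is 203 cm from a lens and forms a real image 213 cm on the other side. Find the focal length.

f = 104 cm (converging)

Real image ⇒ d_i = +213 cm.
1/f = 1/d_o + 1/d_i = 1/(203) + 1/(213) = 0.009621, so f = 104 cm.
Since f is positive, the lens is converging.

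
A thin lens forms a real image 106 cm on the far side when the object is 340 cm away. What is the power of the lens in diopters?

P = +1.24 D

d_i = +106 cm.
1/f = 1/d_o + 1/d_i = 1/(340) + 1/(106) = 0.01238 cm⁻¹.
f = 80.81 cm = 0.8081 m, so P = 1/f = +1.24 D.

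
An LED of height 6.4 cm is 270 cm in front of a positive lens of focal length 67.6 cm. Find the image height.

1/d_i = 1/f − 1/d_o = 1/(67.60) − 1/(270) = 0.01109, so d_i = 90.18 cm.
m = −d_i/d_o = -0.3340.
|h_i| = |m|·h_o = 0.3340 × 6.4 = 2.14 cm. The image is real, inverted and reduced, on the far side of the lens.

2.14 cm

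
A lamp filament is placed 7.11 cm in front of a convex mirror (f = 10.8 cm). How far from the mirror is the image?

4.29 cm

For a convex mirror, f = -10.8 cm.
Mirror equation: 1/q = 1/f − 1/p = 1/(-10.80) − 1/(7.11) = -0.09259 − 0.1406 = -0.2332, so q = -4.29 cm.
The image is virtual, upright and reduced, behind the mirror.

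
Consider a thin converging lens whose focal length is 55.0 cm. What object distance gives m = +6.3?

46.3 cm

m = −d_i/d_o ⇒ d_i = −m·d_o.
1/f = 1/d_o + 1/d_i = 1/d_o − 1/(m·d_o) = (1 − 1/m)/d_o, so d_o = f(1 − 1/m) = (55.00)(1 − 1/(+6.3)) = 46.3 cm.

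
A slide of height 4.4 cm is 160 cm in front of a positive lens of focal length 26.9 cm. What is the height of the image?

1/d_i = 1/f − 1/d_o = 1/(26.90) − 1/(160) = 0.03092, so d_i = 32.34 cm.
m = −d_i/d_o = -0.2021.
|h_i| = |m|·h_o = 0.2021 × 4.4 = 0.889 cm. The image is real, inverted and reduced, on the far side of the lens.

0.889 cm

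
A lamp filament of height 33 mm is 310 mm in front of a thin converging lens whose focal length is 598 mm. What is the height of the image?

68.5 mm

1/d_i = 1/f − 1/d_o = 1/(598.0) − 1/(310) = -0.001554, so d_i = -643.7 mm.
m = −d_i/d_o = +2.076.
|h_i| = |m|·h_o = 2.076 × 33 = 68.5 mm. The image is virtual, upright and enlarged, on the same side as the object.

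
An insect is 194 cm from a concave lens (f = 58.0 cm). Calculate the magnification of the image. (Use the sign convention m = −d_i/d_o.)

m = +0.230

For a concave lens, f = -58.0 cm.
1/d_i = 1/f − 1/d_o = 1/(-58.00) − 1/(194) = -0.02240, so d_i = -44.65 cm.
m = −d_i/d_o = −(-44.65)/(194) = +0.230.
The image is virtual, upright and reduced, on the same side as the object.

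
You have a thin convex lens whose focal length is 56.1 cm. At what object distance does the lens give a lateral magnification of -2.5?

m = −d_i/d_o ⇒ d_i = −m·d_o.
1/f = 1/d_o + 1/d_i = 1/d_o − 1/(m·d_o) = (1 − 1/m)/d_o, so d_o = f(1 − 1/m) = (56.10)(1 − 1/(-2.5)) = 78.5 cm.

78.5 cm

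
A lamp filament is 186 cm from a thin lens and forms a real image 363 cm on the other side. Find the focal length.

Real image ⇒ d_i = +363 cm.
1/f = 1/d_o + 1/d_i = 1/(186) + 1/(363) = 0.008131, so f = 123 cm.
Since f is positive, the thin lens is converging.

f = 123 cm (converging)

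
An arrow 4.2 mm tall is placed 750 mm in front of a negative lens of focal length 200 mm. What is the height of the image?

For a negative lens, f = -200 mm.
1/d_i = 1/f − 1/d_o = 1/(-200.0) − 1/(750) = -0.006333, so d_i = -157.9 mm.
m = −d_i/d_o = +0.2105.
|h_i| = |m|·h_o = 0.2105 × 4.2 = 0.884 mm. The image is virtual, upright and reduced, on the same side as the object.

0.884 mm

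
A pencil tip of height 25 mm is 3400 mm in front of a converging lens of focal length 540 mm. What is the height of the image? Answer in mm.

4.72 mm

1/d_i = 1/f − 1/d_o = 1/(540.0) − 1/(3400) = 0.001558, so d_i = 642.0 mm.
m = −d_i/d_o = -0.1888.
|h_i| = |m|·h_o = 0.1888 × 25 = 4.72 mm. The image is real, inverted and reduced, on the far side of the lens.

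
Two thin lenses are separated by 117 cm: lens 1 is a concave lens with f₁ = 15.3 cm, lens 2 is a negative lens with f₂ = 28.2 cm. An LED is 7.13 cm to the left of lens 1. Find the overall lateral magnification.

f₁ = −15.3 cm (diverging).
Lens 1: 1/d_i1 = 1/(-15.3) − 1/(7.13) = -0.2056, so d_i1 = -4.864 cm; m₁ = −d_i1/d_o1 = +0.6822.
d_o2 = 117 − (-4.864) = 121.9 cm.
f₂ = −28.2 cm (diverging).
Lens 2: 1/d_i2 = 1/(-28.2) − 1/(121.9) = -0.04366, so d_i2 = -22.90 cm; m₂ = −d_i2/d_o2 = +0.1879.
m = m₁·m₂ = (+0.6822)(+0.1879) = +0.128.

m = +0.128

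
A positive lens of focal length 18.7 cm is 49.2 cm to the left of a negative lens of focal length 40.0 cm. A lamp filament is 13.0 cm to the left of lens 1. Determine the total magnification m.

Lens 1: 1/d_i1 = 1/(18.7) − 1/(13.0) = -0.02345, so d_i1 = -42.65 cm; m₁ = −d_i1/d_o1 = +3.281.
d_o2 = 49.2 − (-42.65) = 91.85 cm.
f₂ = −40.0 cm (diverging).
Lens 2: 1/d_i2 = 1/(-40.0) − 1/(91.85) = -0.03589, so d_i2 = -27.86 cm; m₂ = −d_i2/d_o2 = +0.3034.
m = m₁·m₂ = (+3.281)(+0.3034) = +0.995.

m = +0.995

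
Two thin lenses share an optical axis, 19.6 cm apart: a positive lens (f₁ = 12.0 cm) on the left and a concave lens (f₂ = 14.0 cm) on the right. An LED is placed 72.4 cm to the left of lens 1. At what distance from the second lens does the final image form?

3.80 cm

Lens 1: 1/d_i1 = 1/f₁ − 1/d_o1 = 1/(12.0) − 1/(72.4) = 0.06952, so d_i1 = 14.38 cm.
The intermediate image is 14.38 cm to the right of lens 1, which is 19.6 − (14.38) = 5.220 cm to the left of lens 2, so d_o2 = +5.220 cm.
Lens 2 is diverging, so f₂ = −14.0 cm.
Lens 2: 1/d_i2 = 1/f₂ − 1/d_o2 = 1/(-14.0) − 1/(5.220) = -0.2630, so d_i2 = -3.80 cm.
The final image is virtual, 3.80 cm to the left of lens 2 (overall magnification ≈ -0.14).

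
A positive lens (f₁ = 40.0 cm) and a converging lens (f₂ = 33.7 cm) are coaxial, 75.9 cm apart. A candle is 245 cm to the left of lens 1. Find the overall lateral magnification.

m = -1.17

Lens 1: 1/d_i1 = 1/(40.0) − 1/(245) = 0.02092, so d_i1 = 47.80 cm; m₁ = −d_i1/d_o1 = -0.1951.
d_o2 = 75.9 − (47.80) = 28.10 cm.
Lens 2: 1/d_i2 = 1/(33.7) − 1/(28.10) = -0.005914, so d_i2 = -169.1 cm; m₂ = −d_i2/d_o2 = +6.018.
m = m₁·m₂ = (-0.1951)(+6.018) = -1.17.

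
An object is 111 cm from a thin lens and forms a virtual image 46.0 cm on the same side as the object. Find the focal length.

Virtual image ⇒ d_i = −46.0 cm.
1/f = 1/d_o + 1/d_i = 1/(111) + 1/(-46.0) = -0.01273, so f = -78.6 cm.
Since f is negative, the thin lens is diverging.

f = -78.6 cm (diverging)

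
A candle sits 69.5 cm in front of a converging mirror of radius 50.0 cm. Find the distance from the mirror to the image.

f = R/2 = 50.0/2 = 25.00 cm.
Mirror equation: 1/d_i = 1/f − 1/d_o = 1/(25.00) − 1/(69.5) = 0.04000 − 0.01439 = 0.02561, so d_i = 39.0 cm.
The image is real, inverted and reduced, in front of the mirror.

39.0 cm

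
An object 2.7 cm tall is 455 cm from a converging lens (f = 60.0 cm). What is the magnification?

m = -0.152

1/d_i = 1/f − 1/d_o = 1/(60.00) − 1/(455) = 0.01447, so d_i = 69.11 cm.
m = −d_i/d_o = −(69.11)/(455) = -0.152.
The image is real, inverted and reduced, on the far side of the lens.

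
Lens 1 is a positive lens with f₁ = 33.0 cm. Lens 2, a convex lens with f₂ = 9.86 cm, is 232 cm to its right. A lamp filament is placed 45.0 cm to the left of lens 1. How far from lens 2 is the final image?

10.8 cm

Lens 1: 1/d_i1 = 1/f₁ − 1/d_o1 = 1/(33.0) − 1/(45.0) = 0.008081, so d_i1 = 123.8 cm.
The intermediate image is 123.8 cm to the right of lens 1, which is 232 − (123.8) = 108.2 cm to the left of lens 2, so d_o2 = +108.2 cm.
Lens 2: 1/d_i2 = 1/f₂ − 1/d_o2 = 1/(9.86) − 1/(108.2) = 0.09218, so d_i2 = 10.8 cm.
The final image is real, 10.8 cm to the right of lens 2 (overall magnification ≈ 0.28).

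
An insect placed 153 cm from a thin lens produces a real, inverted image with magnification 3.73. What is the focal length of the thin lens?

f = 121 cm (converging)

m = −d_i/d_o ⇒ d_i = −m·d_o = −(-3.73)·(153) = 570.7 cm.
1/f = 1/d_o + 1/d_i = 1/(153) + 1/(570.7) = 0.008288, so f = 121 cm.
Since f is positive, the thin lens is converging.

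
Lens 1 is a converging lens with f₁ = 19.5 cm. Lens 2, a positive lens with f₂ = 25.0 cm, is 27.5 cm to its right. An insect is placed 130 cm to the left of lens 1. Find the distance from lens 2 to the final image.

5.58 cm

Lens 1: 1/d_i1 = 1/f₁ − 1/d_o1 = 1/(19.5) − 1/(130) = 0.04359, so d_i1 = 22.94 cm.
The intermediate image is 22.94 cm to the right of lens 1, which is 27.5 − (22.94) = 4.560 cm to the left of lens 2, so d_o2 = +4.560 cm.
Lens 2: 1/d_i2 = 1/f₂ − 1/d_o2 = 1/(25.0) − 1/(4.560) = -0.1793, so d_i2 = -5.58 cm.
The final image is virtual, 5.58 cm to the left of lens 2 (overall magnification ≈ -0.22).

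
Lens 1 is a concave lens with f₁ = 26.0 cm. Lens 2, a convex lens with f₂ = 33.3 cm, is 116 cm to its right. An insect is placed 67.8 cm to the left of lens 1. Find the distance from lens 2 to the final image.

44.2 cm

Lens 1 is diverging, so f₁ = −26.0 cm.
Lens 1: 1/d_i1 = 1/f₁ − 1/d_o1 = 1/(-26.0) − 1/(67.8) = -0.05321, so d_i1 = -18.79 cm.
The intermediate image is 18.79 cm to the left of lens 1 (virtual), which is 116 − (-18.79) = 134.8 cm to the left of lens 2, so d_o2 = +134.8 cm.
Lens 2: 1/d_i2 = 1/f₂ − 1/d_o2 = 1/(33.3) − 1/(134.8) = 0.02261, so d_i2 = 44.2 cm.
The final image is real, 44.2 cm to the right of lens 2 (overall magnification ≈ -0.091).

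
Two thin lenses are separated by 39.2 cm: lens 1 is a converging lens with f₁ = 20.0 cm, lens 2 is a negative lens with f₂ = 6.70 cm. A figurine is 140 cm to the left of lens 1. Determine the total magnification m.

Lens 1: 1/d_i1 = 1/(20.0) − 1/(140) = 0.04286, so d_i1 = 23.33 cm; m₁ = −d_i1/d_o1 = -0.1666.
d_o2 = 39.2 − (23.33) = 15.87 cm.
f₂ = −6.70 cm (diverging).
Lens 2: 1/d_i2 = 1/(-6.70) − 1/(15.87) = -0.2123, so d_i2 = -4.711 cm; m₂ = −d_i2/d_o2 = +0.2969.
m = m₁·m₂ = (-0.1666)(+0.2969) = -0.0495.

m = -0.0495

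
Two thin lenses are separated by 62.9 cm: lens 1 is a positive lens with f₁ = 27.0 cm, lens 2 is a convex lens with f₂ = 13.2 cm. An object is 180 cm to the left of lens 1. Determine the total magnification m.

Lens 1: 1/d_i1 = 1/(27.0) − 1/(180) = 0.03148, so d_i1 = 31.76 cm; m₁ = −d_i1/d_o1 = -0.1764.
d_o2 = 62.9 − (31.76) = 31.14 cm.
Lens 2: 1/d_i2 = 1/(13.2) − 1/(31.14) = 0.04364, so d_i2 = 22.91 cm; m₂ = −d_i2/d_o2 = -0.7358.
m = m₁·m₂ = (-0.1764)(-0.7358) = +0.130.

m = +0.130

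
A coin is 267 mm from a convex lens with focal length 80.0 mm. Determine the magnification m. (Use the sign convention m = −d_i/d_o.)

1/d_i = 1/f − 1/d_o = 1/(80.00) − 1/(267) = 0.008755, so d_i = 114.2 mm.
m = −d_i/d_o = −(114.2)/(267) = -0.428.
The image is real, inverted and reduced, on the far side of the lens.

m = -0.428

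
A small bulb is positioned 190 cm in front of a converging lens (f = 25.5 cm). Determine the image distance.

29.5 cm

Lens equation: 1/q = 1/f − 1/p = 1/(25.50) − 1/(190) = 0.03922 − 0.005263 = 0.03395, so q = 29.5 cm.
The image is real, inverted and reduced, on the far side of the lens.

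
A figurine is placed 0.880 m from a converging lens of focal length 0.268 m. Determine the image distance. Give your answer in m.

0.385 m

Lens equation: 1/s_i = 1/f − 1/s_o = 1/(0.2680) − 1/(0.880) = 3.731 − 1.136 = 2.595, so s_i = 0.385 m.
The image is real, inverted and reduced, on the far side of the lens.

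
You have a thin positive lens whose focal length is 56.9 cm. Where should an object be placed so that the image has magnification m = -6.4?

65.8 cm

m = −d_i/d_o ⇒ d_i = −m·d_o.
1/f = 1/d_o + 1/d_i = 1/d_o − 1/(m·d_o) = (1 − 1/m)/d_o, so d_o = f(1 − 1/m) = (56.90)(1 − 1/(-6.4)) = 65.8 cm.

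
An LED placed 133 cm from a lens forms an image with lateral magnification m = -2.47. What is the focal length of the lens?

m = −d_i/d_o ⇒ d_i = −m·d_o = −(-2.47)·(133) = 328.5 cm.
1/f = 1/d_o + 1/d_i = 1/(133) + 1/(328.5) = 0.01056, so f = 94.7 cm.
Since f is positive, the lens is converging.

f = 94.7 cm (converging)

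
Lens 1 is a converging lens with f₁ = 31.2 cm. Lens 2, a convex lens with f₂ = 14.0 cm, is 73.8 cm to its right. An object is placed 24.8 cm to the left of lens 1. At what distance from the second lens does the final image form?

15.1 cm

Lens 1: 1/d_i1 = 1/f₁ − 1/d_o1 = 1/(31.2) − 1/(24.8) = -0.008271, so d_i1 = -120.9 cm.
The intermediate image is 120.9 cm to the left of lens 1 (virtual), which is 73.8 − (-120.9) = 194.7 cm to the left of lens 2, so d_o2 = +194.7 cm.
Lens 2: 1/d_i2 = 1/f₂ − 1/d_o2 = 1/(14.0) − 1/(194.7) = 0.06629, so d_i2 = 15.1 cm.
The final image is real, 15.1 cm to the right of lens 2 (overall magnification ≈ -0.38).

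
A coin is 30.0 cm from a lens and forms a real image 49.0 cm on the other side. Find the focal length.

f = 18.6 cm (converging)

Real image ⇒ d_i = +49.0 cm.
1/f = 1/d_o + 1/d_i = 1/(30.0) + 1/(49.0) = 0.05374, so f = 18.6 cm.
Since f is positive, the lens is converging.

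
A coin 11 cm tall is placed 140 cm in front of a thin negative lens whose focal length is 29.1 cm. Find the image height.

1.89 cm

For a negative lens, f = -29.1 cm.
1/d_i = 1/f − 1/d_o = 1/(-29.10) − 1/(140) = -0.04151, so d_i = -24.09 cm.
m = −d_i/d_o = +0.1721.
|h_i| = |m|·h_o = 0.1721 × 11 = 1.89 cm. The image is virtual, upright and reduced, on the same side as the object.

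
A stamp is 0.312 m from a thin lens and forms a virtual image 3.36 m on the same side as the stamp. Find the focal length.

Virtual image ⇒ d_i = −3.36 m.
1/f = 1/d_o + 1/d_i = 1/(0.312) + 1/(-3.36) = 2.908, so f = 0.344 m.
Since f is positive, the thin lens is converging.

f = 0.344 m (converging)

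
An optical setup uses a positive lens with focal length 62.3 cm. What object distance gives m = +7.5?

m = −d_i/d_o ⇒ d_i = −m·d_o.
1/f = 1/d_o + 1/d_i = 1/d_o − 1/(m·d_o) = (1 − 1/m)/d_o, so d_o = f(1 − 1/m) = (62.30)(1 − 1/(+7.5)) = 54.0 cm.

54.0 cm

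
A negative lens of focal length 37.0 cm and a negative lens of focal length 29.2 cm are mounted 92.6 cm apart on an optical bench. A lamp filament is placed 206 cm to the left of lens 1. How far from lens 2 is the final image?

23.6 cm

Lens 1 is diverging, so f₁ = −37.0 cm.
Lens 1: 1/d_i1 = 1/f₁ − 1/d_o1 = 1/(-37.0) − 1/(206) = -0.03188, so d_i1 = -31.37 cm.
The intermediate image is 31.37 cm to the left of lens 1 (virtual), which is 92.6 − (-31.37) = 124.0 cm to the left of lens 2, so d_o2 = +124.0 cm.
Lens 2 is diverging, so f₂ = −29.2 cm.
Lens 2: 1/d_i2 = 1/f₂ − 1/d_o2 = 1/(-29.2) − 1/(124.0) = -0.04231, so d_i2 = -23.6 cm.
The final image is virtual, 23.6 cm to the left of lens 2 (overall magnification ≈ 0.029).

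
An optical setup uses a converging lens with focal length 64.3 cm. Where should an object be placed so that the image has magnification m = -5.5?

76.0 cm

m = −d_i/d_o ⇒ d_i = −m·d_o.
1/f = 1/d_o + 1/d_i = 1/d_o − 1/(m·d_o) = (1 − 1/m)/d_o, so d_o = f(1 − 1/m) = (64.30)(1 − 1/(-5.5)) = 76.0 cm.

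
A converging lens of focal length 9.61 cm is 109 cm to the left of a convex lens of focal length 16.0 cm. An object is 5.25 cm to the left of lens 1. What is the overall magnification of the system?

Lens 1: 1/d_i1 = 1/(9.61) − 1/(5.25) = -0.08642, so d_i1 = -11.57 cm; m₁ = −d_i1/d_o1 = +2.204.
d_o2 = 109 − (-11.57) = 120.6 cm.
Lens 2: 1/d_i2 = 1/(16.0) − 1/(120.6) = 0.05421, so d_i2 = 18.45 cm; m₂ = −d_i2/d_o2 = -0.1530.
m = m₁·m₂ = (+2.204)(-0.1530) = -0.337.

m = -0.337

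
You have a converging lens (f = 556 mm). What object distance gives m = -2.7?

762 mm

m = −d_i/d_o ⇒ d_i = −m·d_o.
1/f = 1/d_o + 1/d_i = 1/d_o − 1/(m·d_o) = (1 − 1/m)/d_o, so d_o = f(1 − 1/m) = (556.0)(1 − 1/(-2.7)) = 762 mm.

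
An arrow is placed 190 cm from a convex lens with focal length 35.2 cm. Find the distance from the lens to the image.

Lens equation: 1/s_i = 1/f − 1/s_o = 1/(35.20) − 1/(190) = 0.02841 − 0.005263 = 0.02315, so s_i = 43.2 cm.
The image is real, inverted and reduced, on the far side of the lens.

43.2 cm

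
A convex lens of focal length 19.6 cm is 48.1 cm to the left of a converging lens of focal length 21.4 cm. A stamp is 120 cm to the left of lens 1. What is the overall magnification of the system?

m = +1.28

Lens 1: 1/d_i1 = 1/(19.6) − 1/(120) = 0.04269, so d_i1 = 23.43 cm; m₁ = −d_i1/d_o1 = -0.1953.
d_o2 = 48.1 − (23.43) = 24.67 cm.
Lens 2: 1/d_i2 = 1/(21.4) − 1/(24.67) = 0.006194, so d_i2 = 161.4 cm; m₂ = −d_i2/d_o2 = -6.544.
m = m₁·m₂ = (-0.1953)(-6.544) = +1.28.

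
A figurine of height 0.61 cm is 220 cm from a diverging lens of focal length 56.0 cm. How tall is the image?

For a diverging lens, f = -56.0 cm.
1/d_i = 1/f − 1/d_o = 1/(-56.00) − 1/(220) = -0.02240, so d_i = -44.64 cm.
m = −d_i/d_o = +0.2029.
|h_i| = |m|·h_o = 0.2029 × 0.61 = 0.124 cm. The image is virtual, upright and reduced, on the same side as the object.

0.124 cm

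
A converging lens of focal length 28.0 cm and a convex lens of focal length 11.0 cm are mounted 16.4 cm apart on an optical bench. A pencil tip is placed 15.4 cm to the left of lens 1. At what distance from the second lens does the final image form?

Lens 1: 1/d_i1 = 1/f₁ − 1/d_o1 = 1/(28.0) − 1/(15.4) = -0.02922, so d_i1 = -34.22 cm.
The intermediate image is 34.22 cm to the left of lens 1 (virtual), which is 16.4 − (-34.22) = 50.62 cm to the left of lens 2, so d_o2 = +50.62 cm.
Lens 2: 1/d_i2 = 1/f₂ − 1/d_o2 = 1/(11.0) − 1/(50.62) = 0.07115, so d_i2 = 14.1 cm.
The final image is real, 14.1 cm to the right of lens 2 (overall magnification ≈ -0.62).

14.1 cm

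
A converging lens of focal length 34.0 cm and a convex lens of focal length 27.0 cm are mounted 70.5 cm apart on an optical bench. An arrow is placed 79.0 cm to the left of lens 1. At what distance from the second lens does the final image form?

18.0 cm

Lens 1: 1/d_i1 = 1/f₁ − 1/d_o1 = 1/(34.0) − 1/(79.0) = 0.01675, so d_i1 = 59.69 cm.
The intermediate image is 59.69 cm to the right of lens 1, which is 70.5 − (59.69) = 10.81 cm to the left of lens 2, so d_o2 = +10.81 cm.
Lens 2: 1/d_i2 = 1/f₂ − 1/d_o2 = 1/(27.0) − 1/(10.81) = -0.05547, so d_i2 = -18.0 cm.
The final image is virtual, 18.0 cm to the left of lens 2 (overall magnification ≈ -1.3).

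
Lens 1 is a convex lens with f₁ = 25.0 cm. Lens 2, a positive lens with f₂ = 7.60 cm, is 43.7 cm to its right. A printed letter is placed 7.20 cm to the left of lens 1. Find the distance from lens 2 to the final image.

8.85 cm

Lens 1: 1/d_i1 = 1/f₁ − 1/d_o1 = 1/(25.0) − 1/(7.20) = -0.09889, so d_i1 = -10.11 cm.
The intermediate image is 10.11 cm to the left of lens 1 (virtual), which is 43.7 − (-10.11) = 53.81 cm to the left of lens 2, so d_o2 = +53.81 cm.
Lens 2: 1/d_i2 = 1/f₂ − 1/d_o2 = 1/(7.60) − 1/(53.81) = 0.1130, so d_i2 = 8.85 cm.
The final image is real, 8.85 cm to the right of lens 2 (overall magnification ≈ -0.23).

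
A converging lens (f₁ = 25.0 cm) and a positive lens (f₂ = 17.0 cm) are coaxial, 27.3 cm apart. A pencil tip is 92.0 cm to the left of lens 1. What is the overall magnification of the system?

m = -0.264

Lens 1: 1/d_i1 = 1/(25.0) − 1/(92.0) = 0.02913, so d_i1 = 34.33 cm; m₁ = −d_i1/d_o1 = -0.3732.
d_o2 = 27.3 − (34.33) = -7.030 cm (virtual object).
Lens 2: 1/d_i2 = 1/(17.0) − 1/(-7.030) = 0.2011, so d_i2 = 4.973 cm; m₂ = −d_i2/d_o2 = +0.7074.
m = m₁·m₂ = (-0.3732)(+0.7074) = -0.264.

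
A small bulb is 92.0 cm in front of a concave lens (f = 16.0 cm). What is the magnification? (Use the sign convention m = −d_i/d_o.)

For a concave lens, f = -16.0 cm.
1/d_i = 1/f − 1/d_o = 1/(-16.00) − 1/(92.0) = -0.07337, so d_i = -13.63 cm.
m = −d_i/d_o = −(-13.63)/(92.0) = +0.148.
The image is virtual, upright and reduced, on the same side as the object.

m = +0.148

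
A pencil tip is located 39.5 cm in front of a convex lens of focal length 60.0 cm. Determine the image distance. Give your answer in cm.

116 cm

Thin-lens equation: 1/q = 1/f − 1/p = 1/(60.00) − 1/(39.5) = 0.01667 − 0.02532 = -0.008650, so q = -116 cm.
The image is virtual, upright and enlarged, on the same side as the object.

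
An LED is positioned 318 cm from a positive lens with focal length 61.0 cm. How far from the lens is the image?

75.5 cm

Thin-lens equation: 1/q = 1/f − 1/p = 1/(61.00) − 1/(318) = 0.01639 − 0.003145 = 0.01325, so q = 75.5 cm.
The image is real, inverted and reduced, on the far side of the lens.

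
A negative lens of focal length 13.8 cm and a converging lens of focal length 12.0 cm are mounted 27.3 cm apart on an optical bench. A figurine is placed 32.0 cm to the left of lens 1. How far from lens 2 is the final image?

17.8 cm

Lens 1 is diverging, so f₁ = −13.8 cm.
Lens 1: 1/d_i1 = 1/f₁ − 1/d_o1 = 1/(-13.8) − 1/(32.0) = -0.1037, so d_i1 = -9.642 cm.
The intermediate image is 9.642 cm to the left of lens 1 (virtual), which is 27.3 − (-9.642) = 36.94 cm to the left of lens 2, so d_o2 = +36.94 cm.
Lens 2: 1/d_i2 = 1/f₂ − 1/d_o2 = 1/(12.0) − 1/(36.94) = 0.05626, so d_i2 = 17.8 cm.
The final image is real, 17.8 cm to the right of lens 2 (overall magnification ≈ -0.14).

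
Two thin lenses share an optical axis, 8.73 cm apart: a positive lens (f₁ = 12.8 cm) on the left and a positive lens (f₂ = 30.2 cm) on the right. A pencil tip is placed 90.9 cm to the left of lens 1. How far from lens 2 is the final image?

Lens 1: 1/d_i1 = 1/f₁ − 1/d_o1 = 1/(12.8) − 1/(90.9) = 0.06712, so d_i1 = 14.90 cm.
The intermediate image is 14.90 cm to the right of lens 1, which lies 6.170 cm to the right of lens 2 — a virtual object — so d_o2 = −6.170 cm.
Lens 2: 1/d_i2 = 1/f₂ − 1/d_o2 = 1/(30.2) − 1/(-6.170) = 0.1952, so d_i2 = 5.12 cm.
The final image is real, 5.12 cm to the right of lens 2 (overall magnification ≈ -0.14).

5.12 cm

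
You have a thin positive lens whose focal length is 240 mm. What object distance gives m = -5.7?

282 mm

m = −d_i/d_o ⇒ d_i = −m·d_o.
1/f = 1/d_o + 1/d_i = 1/d_o − 1/(m·d_o) = (1 − 1/m)/d_o, so d_o = f(1 − 1/m) = (240.0)(1 − 1/(-5.7)) = 282 mm.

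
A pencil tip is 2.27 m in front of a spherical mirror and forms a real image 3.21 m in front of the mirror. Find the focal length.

Real image ⇒ d_i = +3.21 m.
1/f = 1/d_o + 1/d_i = 1/(2.27) + 1/(3.21) = 0.7521, so f = 1.33 m.
Since f is positive, the spherical mirror is concave.

f = 1.33 m (concave)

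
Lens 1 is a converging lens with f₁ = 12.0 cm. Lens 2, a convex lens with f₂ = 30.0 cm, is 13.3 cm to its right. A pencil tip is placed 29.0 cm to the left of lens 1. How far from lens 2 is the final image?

Lens 1: 1/d_i1 = 1/f₁ − 1/d_o1 = 1/(12.0) − 1/(29.0) = 0.04885, so d_i1 = 20.47 cm.
The intermediate image is 20.47 cm to the right of lens 1, which lies 7.170 cm to the right of lens 2 — a virtual object — so d_o2 = −7.170 cm.
Lens 2: 1/d_i2 = 1/f₂ − 1/d_o2 = 1/(30.0) − 1/(-7.170) = 0.1728, so d_i2 = 5.79 cm.
The final image is real, 5.79 cm to the right of lens 2 (overall magnification ≈ -0.57).

5.79 cm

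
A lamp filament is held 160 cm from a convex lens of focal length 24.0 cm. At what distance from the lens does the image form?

28.2 cm

Lens equation: 1/s_i = 1/f − 1/s_o = 1/(24.00) − 1/(160) = 0.04167 − 0.006250 = 0.03542, so s_i = 28.2 cm.
The image is real, inverted and reduced, on the far side of the lens.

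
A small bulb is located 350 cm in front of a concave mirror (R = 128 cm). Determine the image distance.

78.3 cm

f = R/2 = 128/2 = 64.00 cm.
Mirror equation: 1/q = 1/f − 1/p = 1/(64.00) − 1/(350) = 0.01562 − 0.002857 = 0.01277, so q = 78.3 cm.
The image is real, inverted and reduced, in front of the mirror.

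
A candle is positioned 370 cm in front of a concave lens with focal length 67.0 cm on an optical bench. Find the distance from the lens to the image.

For a concave lens, f = -67.0 cm.
Lens equation: 1/q = 1/f − 1/p = 1/(-67.00) − 1/(370) = -0.01493 − 0.002703 = -0.01763, so q = -56.7 cm.
The image is virtual, upright and reduced, on the same side as the object.

56.7 cm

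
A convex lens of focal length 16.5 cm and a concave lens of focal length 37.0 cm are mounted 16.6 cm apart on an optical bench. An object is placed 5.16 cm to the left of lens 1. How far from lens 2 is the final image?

Lens 1: 1/d_i1 = 1/f₁ − 1/d_o1 = 1/(16.5) − 1/(5.16) = -0.1332, so d_i1 = -7.508 cm.
The intermediate image is 7.508 cm to the left of lens 1 (virtual), which is 16.6 − (-7.508) = 24.11 cm to the left of lens 2, so d_o2 = +24.11 cm.
Lens 2 is diverging, so f₂ = −37.0 cm.
Lens 2: 1/d_i2 = 1/f₂ − 1/d_o2 = 1/(-37.0) − 1/(24.11) = -0.06850, so d_i2 = -14.6 cm.
The final image is virtual, 14.6 cm to the left of lens 2 (overall magnification ≈ 0.88).

14.6 cm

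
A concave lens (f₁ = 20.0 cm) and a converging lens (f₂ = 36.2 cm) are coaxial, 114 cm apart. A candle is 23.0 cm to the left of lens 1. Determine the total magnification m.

m = -0.190

f₁ = −20.0 cm (diverging).
Lens 1: 1/d_i1 = 1/(-20.0) − 1/(23.0) = -0.09348, so d_i1 = -10.70 cm; m₁ = −d_i1/d_o1 = +0.4652.
d_o2 = 114 − (-10.70) = 124.7 cm.
Lens 2: 1/d_i2 = 1/(36.2) − 1/(124.7) = 0.01961, so d_i2 = 51.01 cm; m₂ = −d_i2/d_o2 = -0.4090.
m = m₁·m₂ = (+0.4652)(-0.4090) = -0.190.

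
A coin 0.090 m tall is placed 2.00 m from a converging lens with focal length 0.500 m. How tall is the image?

1/d_i = 1/f − 1/d_o = 1/(0.5000) − 1/(2.00) = 1.500, so d_i = 0.6667 m.
m = −d_i/d_o = -0.3333.
|h_i| = |m|·h_o = 0.3333 × 0.090 = 0.0300 m. The image is real, inverted and reduced, on the far side of the lens.

0.0300 m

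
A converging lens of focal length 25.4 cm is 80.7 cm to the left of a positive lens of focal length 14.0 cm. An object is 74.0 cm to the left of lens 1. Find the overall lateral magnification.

m = +0.261

Lens 1: 1/d_i1 = 1/(25.4) − 1/(74.0) = 0.02586, so d_i1 = 38.67 cm; m₁ = −d_i1/d_o1 = -0.5226.
d_o2 = 80.7 − (38.67) = 42.03 cm.
Lens 2: 1/d_i2 = 1/(14.0) − 1/(42.03) = 0.04764, so d_i2 = 20.99 cm; m₂ = −d_i2/d_o2 = -0.4995.
m = m₁·m₂ = (-0.5226)(-0.4995) = +0.261.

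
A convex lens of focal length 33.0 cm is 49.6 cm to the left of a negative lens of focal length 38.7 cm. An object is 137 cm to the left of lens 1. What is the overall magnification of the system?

Lens 1: 1/d_i1 = 1/(33.0) − 1/(137) = 0.02300, so d_i1 = 43.47 cm; m₁ = −d_i1/d_o1 = -0.3173.
d_o2 = 49.6 − (43.47) = 6.130 cm.
f₂ = −38.7 cm (diverging).
Lens 2: 1/d_i2 = 1/(-38.7) − 1/(6.130) = -0.1890, so d_i2 = -5.292 cm; m₂ = −d_i2/d_o2 = +0.8633.
m = m₁·m₂ = (-0.3173)(+0.8633) = -0.274.

m = -0.274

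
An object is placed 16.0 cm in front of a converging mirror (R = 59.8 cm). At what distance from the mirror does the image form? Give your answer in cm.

f = R/2 = 59.8/2 = 29.90 cm.
Mirror equation: 1/v = 1/f − 1/u = 1/(29.90) − 1/(16.0) = 0.03344 − 0.06250 = -0.02906, so v = -34.4 cm.
The image is virtual, upright and enlarged, behind the mirror.

34.4 cm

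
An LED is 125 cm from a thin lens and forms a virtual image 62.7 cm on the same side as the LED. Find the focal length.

Virtual image ⇒ d_i = −62.7 cm.
1/f = 1/d_o + 1/d_i = 1/(125) + 1/(-62.7) = -0.007949, so f = -126 cm.
Since f is negative, the thin lens is diverging.

f = -126 cm (diverging)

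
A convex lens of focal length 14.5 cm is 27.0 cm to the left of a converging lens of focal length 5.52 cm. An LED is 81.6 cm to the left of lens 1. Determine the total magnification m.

m = +0.310

Lens 1: 1/d_i1 = 1/(14.5) − 1/(81.6) = 0.05671, so d_i1 = 17.63 cm; m₁ = −d_i1/d_o1 = -0.2161.
d_o2 = 27.0 − (17.63) = 9.370 cm.
Lens 2: 1/d_i2 = 1/(5.52) − 1/(9.370) = 0.07444, so d_i2 = 13.43 cm; m₂ = −d_i2/d_o2 = -1.434.
m = m₁·m₂ = (-0.2161)(-1.434) = +0.310.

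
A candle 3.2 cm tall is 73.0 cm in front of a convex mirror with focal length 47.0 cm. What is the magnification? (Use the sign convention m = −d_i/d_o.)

For a convex mirror, f = -47.0 cm.
1/d_i = 1/f − 1/d_o = 1/(-47.00) − 1/(73.0) = -0.03498, so d_i = -28.59 cm.
m = −d_i/d_o = −(-28.59)/(73.0) = +0.392.
The image is virtual, upright and reduced, behind the mirror.

m = +0.392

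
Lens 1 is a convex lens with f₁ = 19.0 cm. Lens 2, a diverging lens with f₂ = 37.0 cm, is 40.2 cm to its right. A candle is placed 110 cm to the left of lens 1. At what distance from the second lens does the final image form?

11.8 cm

Lens 1: 1/d_i1 = 1/f₁ − 1/d_o1 = 1/(19.0) − 1/(110) = 0.04354, so d_i1 = 22.97 cm.
The intermediate image is 22.97 cm to the right of lens 1, which is 40.2 − (22.97) = 17.23 cm to the left of lens 2, so d_o2 = +17.23 cm.
Lens 2 is diverging, so f₂ = −37.0 cm.
Lens 2: 1/d_i2 = 1/f₂ − 1/d_o2 = 1/(-37.0) − 1/(17.23) = -0.08507, so d_i2 = -11.8 cm.
The final image is virtual, 11.8 cm to the left of lens 2 (overall magnification ≈ -0.14).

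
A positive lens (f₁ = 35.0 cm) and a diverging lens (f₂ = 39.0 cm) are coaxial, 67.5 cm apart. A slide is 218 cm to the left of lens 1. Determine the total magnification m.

m = -0.115

Lens 1: 1/d_i1 = 1/(35.0) − 1/(218) = 0.02398, so d_i1 = 41.69 cm; m₁ = −d_i1/d_o1 = -0.1912.
d_o2 = 67.5 − (41.69) = 25.81 cm.
f₂ = −39.0 cm (diverging).
Lens 2: 1/d_i2 = 1/(-39.0) − 1/(25.81) = -0.06439, so d_i2 = -15.53 cm; m₂ = −d_i2/d_o2 = +0.6018.
m = m₁·m₂ = (-0.1912)(+0.6018) = -0.115.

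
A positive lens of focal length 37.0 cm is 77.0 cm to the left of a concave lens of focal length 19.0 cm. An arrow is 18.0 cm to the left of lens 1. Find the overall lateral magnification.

m = +0.282

Lens 1: 1/d_i1 = 1/(37.0) − 1/(18.0) = -0.02853, so d_i1 = -35.05 cm; m₁ = −d_i1/d_o1 = +1.947.
d_o2 = 77.0 − (-35.05) = 112.0 cm.
f₂ = −19.0 cm (diverging).
Lens 2: 1/d_i2 = 1/(-19.0) − 1/(112.0) = -0.06156, so d_i2 = -16.24 cm; m₂ = −d_i2/d_o2 = +0.1450.
m = m₁·m₂ = (+1.947)(+0.1450) = +0.282.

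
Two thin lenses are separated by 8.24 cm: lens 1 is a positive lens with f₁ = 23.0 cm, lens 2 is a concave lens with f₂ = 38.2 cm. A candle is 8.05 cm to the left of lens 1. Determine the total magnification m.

m = +0.999

Lens 1: 1/d_i1 = 1/(23.0) − 1/(8.05) = -0.08075, so d_i1 = -12.38 cm; m₁ = −d_i1/d_o1 = +1.538.
d_o2 = 8.24 − (-12.38) = 20.62 cm.
f₂ = −38.2 cm (diverging).
Lens 2: 1/d_i2 = 1/(-38.2) − 1/(20.62) = -0.07467, so d_i2 = -13.39 cm; m₂ = −d_i2/d_o2 = +0.6494.
m = m₁·m₂ = (+1.538)(+0.6494) = +0.999.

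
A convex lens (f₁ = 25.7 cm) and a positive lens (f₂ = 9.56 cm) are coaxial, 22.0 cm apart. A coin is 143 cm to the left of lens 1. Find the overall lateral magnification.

m = -0.111

Lens 1: 1/d_i1 = 1/(25.7) − 1/(143) = 0.03192, so d_i1 = 31.33 cm; m₁ = −d_i1/d_o1 = -0.2191.
d_o2 = 22.0 − (31.33) = -9.330 cm (virtual object).
Lens 2: 1/d_i2 = 1/(9.56) − 1/(-9.330) = 0.2118, so d_i2 = 4.722 cm; m₂ = −d_i2/d_o2 = +0.5061.
m = m₁·m₂ = (-0.2191)(+0.5061) = -0.111.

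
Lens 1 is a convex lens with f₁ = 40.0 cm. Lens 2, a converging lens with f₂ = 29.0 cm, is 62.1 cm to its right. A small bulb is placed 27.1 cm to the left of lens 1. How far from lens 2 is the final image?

36.2 cm

Lens 1: 1/d_i1 = 1/f₁ − 1/d_o1 = 1/(40.0) − 1/(27.1) = -0.01190, so d_i1 = -84.03 cm.
The intermediate image is 84.03 cm to the left of lens 1 (virtual), which is 62.1 − (-84.03) = 146.1 cm to the left of lens 2, so d_o2 = +146.1 cm.
Lens 2: 1/d_i2 = 1/f₂ − 1/d_o2 = 1/(29.0) − 1/(146.1) = 0.02764, so d_i2 = 36.2 cm.
The final image is real, 36.2 cm to the right of lens 2 (overall magnification ≈ -0.77).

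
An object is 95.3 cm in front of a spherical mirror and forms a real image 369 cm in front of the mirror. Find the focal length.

f = 75.7 cm (concave)

Real image ⇒ d_i = +369 cm.
1/f = 1/d_o + 1/d_i = 1/(95.3) + 1/(369) = 0.01320, so f = 75.7 cm.
Since f is positive, the spherical mirror is concave.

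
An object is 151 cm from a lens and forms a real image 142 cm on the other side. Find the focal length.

f = 73.2 cm (converging)

Real image ⇒ d_i = +142 cm.
1/f = 1/d_o + 1/d_i = 1/(151) + 1/(142) = 0.01366, so f = 73.2 cm.
Since f is positive, the lens is converging.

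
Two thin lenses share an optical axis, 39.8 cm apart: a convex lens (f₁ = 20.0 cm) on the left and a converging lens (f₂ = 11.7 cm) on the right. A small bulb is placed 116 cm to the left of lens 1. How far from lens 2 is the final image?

46.5 cm

Lens 1: 1/d_i1 = 1/f₁ − 1/d_o1 = 1/(20.0) − 1/(116) = 0.04138, so d_i1 = 24.17 cm.
The intermediate image is 24.17 cm to the right of lens 1, which is 39.8 − (24.17) = 15.63 cm to the left of lens 2, so d_o2 = +15.63 cm.
Lens 2: 1/d_i2 = 1/f₂ − 1/d_o2 = 1/(11.7) − 1/(15.63) = 0.02149, so d_i2 = 46.5 cm.
The final image is real, 46.5 cm to the right of lens 2 (overall magnification ≈ 0.62).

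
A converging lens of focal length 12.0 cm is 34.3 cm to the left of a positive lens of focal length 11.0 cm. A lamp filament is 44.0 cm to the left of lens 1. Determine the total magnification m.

m = +0.607

Lens 1: 1/d_i1 = 1/(12.0) − 1/(44.0) = 0.06061, so d_i1 = 16.50 cm; m₁ = −d_i1/d_o1 = -0.3750.
d_o2 = 34.3 − (16.50) = 17.80 cm.
Lens 2: 1/d_i2 = 1/(11.0) − 1/(17.80) = 0.03473, so d_i2 = 28.79 cm; m₂ = −d_i2/d_o2 = -1.618.
m = m₁·m₂ = (-0.3750)(-1.618) = +0.607.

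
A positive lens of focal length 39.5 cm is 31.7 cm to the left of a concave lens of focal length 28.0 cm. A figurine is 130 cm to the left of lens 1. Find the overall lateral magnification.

Lens 1: 1/d_i1 = 1/(39.5) − 1/(130) = 0.01762, so d_i1 = 56.74 cm; m₁ = −d_i1/d_o1 = -0.4365.
d_o2 = 31.7 − (56.74) = -25.04 cm (virtual object).
f₂ = −28.0 cm (diverging).
Lens 2: 1/d_i2 = 1/(-28.0) − 1/(-25.04) = 0.004222, so d_i2 = 236.9 cm; m₂ = −d_i2/d_o2 = +9.459.
m = m₁·m₂ = (-0.4365)(+9.459) = -4.13.

m = -4.13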